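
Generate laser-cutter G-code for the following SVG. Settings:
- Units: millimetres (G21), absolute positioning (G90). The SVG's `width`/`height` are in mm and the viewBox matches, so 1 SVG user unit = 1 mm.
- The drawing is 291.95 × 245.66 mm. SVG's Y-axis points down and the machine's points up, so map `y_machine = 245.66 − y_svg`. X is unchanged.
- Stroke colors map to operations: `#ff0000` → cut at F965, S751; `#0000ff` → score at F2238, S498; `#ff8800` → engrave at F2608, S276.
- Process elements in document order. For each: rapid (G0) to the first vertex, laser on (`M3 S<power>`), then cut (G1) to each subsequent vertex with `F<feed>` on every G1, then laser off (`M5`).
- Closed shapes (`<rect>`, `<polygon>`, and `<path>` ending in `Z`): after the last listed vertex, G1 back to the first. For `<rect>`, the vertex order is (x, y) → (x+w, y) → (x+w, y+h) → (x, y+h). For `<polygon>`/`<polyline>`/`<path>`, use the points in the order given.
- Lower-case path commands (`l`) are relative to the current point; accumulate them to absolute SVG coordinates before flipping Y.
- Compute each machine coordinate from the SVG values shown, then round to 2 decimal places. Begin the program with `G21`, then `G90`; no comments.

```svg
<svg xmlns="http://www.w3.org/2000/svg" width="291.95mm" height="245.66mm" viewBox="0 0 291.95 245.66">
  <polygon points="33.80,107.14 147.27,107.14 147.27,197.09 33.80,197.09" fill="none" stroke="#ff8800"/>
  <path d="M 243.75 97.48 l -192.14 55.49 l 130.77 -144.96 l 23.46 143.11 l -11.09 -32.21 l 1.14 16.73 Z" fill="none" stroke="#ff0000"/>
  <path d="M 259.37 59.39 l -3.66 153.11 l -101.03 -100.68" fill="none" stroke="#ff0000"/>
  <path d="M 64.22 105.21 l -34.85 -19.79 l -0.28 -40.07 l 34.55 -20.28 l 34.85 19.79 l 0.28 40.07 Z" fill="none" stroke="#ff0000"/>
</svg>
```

viewBox `0 0 291.95 245.66` with mm width/height → 1 unit = 1 mm. Flip: y_m = 245.66 − y_svg.

**Shape 1** — `<polygon>` rectangle, stroke `#ff8800` → engrave (S276, F2608). Machine vertices: (33.80,138.52) → (147.27,138.52) → (147.27,48.57) → (33.80,48.57) → (33.80,138.52). Closed: final G1 returns to the first vertex.

**Shape 2** — `<path>` closed polygon, stroke `#ff0000` → cut (S751, F965). Machine vertices: (243.75,148.18) → (51.61,92.69) → (182.38,237.65) → (205.84,94.54) → (194.75,126.75) → (195.89,110.02) → (243.75,148.18). Closed: final G1 returns to the first vertex.

**Shape 3** — `<path>` open polyline, stroke `#ff0000` → cut (S751, F965). Machine vertices: (259.37,186.27) → (255.71,33.16) → (154.68,133.84). Open path.

**Shape 4** — `<path>` regular polygon, stroke `#ff0000` → cut (S751, F965). Machine vertices: (64.22,140.45) → (29.37,160.24) → (29.09,200.31) → (63.64,220.59) → (98.49,200.80) → (98.77,160.73) → (64.22,140.45). Closed: final G1 returns to the first vertex.

G21
G90
G0 X33.80 Y138.52
M3 S276
G1 X147.27 Y138.52 F2608
G1 X147.27 Y48.57 F2608
G1 X33.80 Y48.57 F2608
G1 X33.80 Y138.52 F2608
M5
G0 X243.75 Y148.18
M3 S751
G1 X51.61 Y92.69 F965
G1 X182.38 Y237.65 F965
G1 X205.84 Y94.54 F965
G1 X194.75 Y126.75 F965
G1 X195.89 Y110.02 F965
G1 X243.75 Y148.18 F965
M5
G0 X259.37 Y186.27
M3 S751
G1 X255.71 Y33.16 F965
G1 X154.68 Y133.84 F965
M5
G0 X64.22 Y140.45
M3 S751
G1 X29.37 Y160.24 F965
G1 X29.09 Y200.31 F965
G1 X63.64 Y220.59 F965
G1 X98.49 Y200.80 F965
G1 X98.77 Y160.73 F965
G1 X64.22 Y140.45 F965
M5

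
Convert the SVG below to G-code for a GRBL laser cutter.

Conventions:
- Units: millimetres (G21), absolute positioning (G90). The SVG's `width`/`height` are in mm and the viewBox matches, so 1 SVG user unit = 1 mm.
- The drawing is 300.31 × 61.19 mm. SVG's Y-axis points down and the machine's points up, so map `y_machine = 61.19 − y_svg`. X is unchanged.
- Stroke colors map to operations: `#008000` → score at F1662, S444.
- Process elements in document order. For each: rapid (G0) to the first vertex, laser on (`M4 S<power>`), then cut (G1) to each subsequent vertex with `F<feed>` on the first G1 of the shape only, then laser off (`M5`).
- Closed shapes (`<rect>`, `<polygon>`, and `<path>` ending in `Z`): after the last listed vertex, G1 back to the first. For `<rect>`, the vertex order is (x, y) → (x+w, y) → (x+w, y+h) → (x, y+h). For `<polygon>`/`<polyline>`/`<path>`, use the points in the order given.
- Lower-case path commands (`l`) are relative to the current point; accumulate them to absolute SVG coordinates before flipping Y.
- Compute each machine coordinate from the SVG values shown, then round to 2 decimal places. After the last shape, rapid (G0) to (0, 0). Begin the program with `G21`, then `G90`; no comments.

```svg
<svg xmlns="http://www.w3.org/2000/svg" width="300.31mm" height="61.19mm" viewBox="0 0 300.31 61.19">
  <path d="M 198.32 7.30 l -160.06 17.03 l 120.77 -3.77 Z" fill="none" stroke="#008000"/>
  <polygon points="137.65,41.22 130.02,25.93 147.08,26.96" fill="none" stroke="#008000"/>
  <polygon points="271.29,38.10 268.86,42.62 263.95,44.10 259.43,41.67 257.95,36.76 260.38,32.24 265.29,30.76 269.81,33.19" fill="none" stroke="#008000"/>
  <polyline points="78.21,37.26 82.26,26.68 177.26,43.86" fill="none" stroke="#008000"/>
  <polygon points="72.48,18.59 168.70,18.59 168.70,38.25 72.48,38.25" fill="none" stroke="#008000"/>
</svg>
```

Since the viewBox matches the mm dimensions, user units are millimetres directly. The only transform is the Y-flip y_m = 61.19 − y_svg.

Shape 1 is a closed polygon drawn with `<path>`. Its stroke #008000 means score at S444, F1662. After flipping Y the toolpath is (198.32,53.89) → (38.26,36.86) → (159.03,40.63) → (198.32,53.89), returning to the start.

Shape 2 is a regular polygon drawn with `<polygon>`. Its stroke #008000 means score at S444, F1662. After flipping Y the toolpath is (137.65,19.97) → (130.02,35.26) → (147.08,34.23) → (137.65,19.97), returning to the start.

Shape 3 is a regular polygon drawn with `<polygon>`. Its stroke #008000 means score at S444, F1662. After flipping Y the toolpath is (271.29,23.09) → (268.86,18.57) → (263.95,17.09) → (259.43,19.52) → (257.95,24.43) → (260.38,28.95) → (265.29,30.43) → (269.81,28.00) → (271.29,23.09), returning to the start.

Shape 4 is a open polyline drawn with `<polyline>`. Its stroke #008000 means score at S444, F1662. After flipping Y the toolpath is (78.21,23.93) → (82.26,34.51) → (177.26,17.33).

Shape 5 is a rectangle drawn with `<polygon>`. Its stroke #008000 means score at S444, F1662. After flipping Y the toolpath is (72.48,42.60) → (168.70,42.60) → (168.70,22.94) → (72.48,22.94) → (72.48,42.60), returning to the start.

G21
G90
G0 X198.32 Y53.89
M4 S444
G1 X38.26 Y36.86 F1662
G1 X159.03 Y40.63
G1 X198.32 Y53.89
M5
G0 X137.65 Y19.97
M4 S444
G1 X130.02 Y35.26 F1662
G1 X147.08 Y34.23
G1 X137.65 Y19.97
M5
G0 X271.29 Y23.09
M4 S444
G1 X268.86 Y18.57 F1662
G1 X263.95 Y17.09
G1 X259.43 Y19.52
G1 X257.95 Y24.43
G1 X260.38 Y28.95
G1 X265.29 Y30.43
G1 X269.81 Y28.00
G1 X271.29 Y23.09
M5
G0 X78.21 Y23.93
M4 S444
G1 X82.26 Y34.51 F1662
G1 X177.26 Y17.33
M5
G0 X72.48 Y42.60
M4 S444
G1 X168.70 Y42.60 F1662
G1 X168.70 Y22.94
G1 X72.48 Y22.94
G1 X72.48 Y42.60
M5
G0 X0.00 Y0.00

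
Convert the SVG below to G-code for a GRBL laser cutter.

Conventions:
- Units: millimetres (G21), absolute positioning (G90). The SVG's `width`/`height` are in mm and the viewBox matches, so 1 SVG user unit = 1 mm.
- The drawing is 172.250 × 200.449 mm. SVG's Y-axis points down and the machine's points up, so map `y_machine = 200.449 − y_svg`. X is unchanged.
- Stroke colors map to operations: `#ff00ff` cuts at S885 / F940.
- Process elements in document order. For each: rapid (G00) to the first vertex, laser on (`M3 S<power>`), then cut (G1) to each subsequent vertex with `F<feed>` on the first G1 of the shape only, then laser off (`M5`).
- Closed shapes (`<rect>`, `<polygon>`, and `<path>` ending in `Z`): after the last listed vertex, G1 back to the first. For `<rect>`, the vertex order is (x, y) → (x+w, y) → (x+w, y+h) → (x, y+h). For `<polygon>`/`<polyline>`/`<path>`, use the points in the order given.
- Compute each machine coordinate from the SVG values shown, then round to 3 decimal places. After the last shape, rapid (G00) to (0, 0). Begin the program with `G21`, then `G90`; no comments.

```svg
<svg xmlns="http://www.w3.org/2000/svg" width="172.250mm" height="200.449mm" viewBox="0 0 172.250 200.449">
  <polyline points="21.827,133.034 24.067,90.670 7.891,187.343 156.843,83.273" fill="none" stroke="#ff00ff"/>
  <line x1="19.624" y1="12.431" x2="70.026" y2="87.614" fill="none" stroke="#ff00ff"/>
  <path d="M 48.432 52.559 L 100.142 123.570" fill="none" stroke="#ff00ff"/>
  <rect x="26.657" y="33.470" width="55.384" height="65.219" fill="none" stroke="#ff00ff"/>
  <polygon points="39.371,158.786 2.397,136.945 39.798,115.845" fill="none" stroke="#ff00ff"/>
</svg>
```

G21
G90
G00 X21.827 Y67.415
M3 S885
G1 X24.067 Y109.779 F940
G1 X7.891 Y13.106
G1 X156.843 Y117.176
M5
G00 X19.624 Y188.018
M3 S885
G1 X70.026 Y112.835 F940
M5
G00 X48.432 Y147.890
M3 S885
G1 X100.142 Y76.879 F940
M5
G00 X26.657 Y166.979
M3 S885
G1 X82.041 Y166.979 F940
G1 X82.041 Y101.760
G1 X26.657 Y101.760
G1 X26.657 Y166.979
M5
G00 X39.371 Y41.663
M3 S885
G1 X2.397 Y63.504 F940
G1 X39.798 Y84.604
G1 X39.371 Y41.663
M5
G00 X0.000 Y0.000

1 u = 1 mm; y_m = 200.449 − y.

[1] `<polyline>` open polyline, #ff00ff→cut S885 F940: (21.827,67.415) → (24.067,109.779) → (7.891,13.106) → (156.843,117.176)

[2] `<line>` line segment, #ff00ff→cut S885 F940: (19.624,188.018) → (70.026,112.835)

[3] `<path>` line segment, #ff00ff→cut S885 F940: (48.432,147.890) → (100.142,76.879)

[4] `<rect>` rectangle, #ff00ff→cut S885 F940: (26.657,166.979) → (82.041,166.979) → (82.041,101.760) → (26.657,101.760) → (26.657,166.979) (closed)

[5] `<polygon>` regular polygon, #ff00ff→cut S885 F940: (39.371,41.663) → (2.397,63.504) → (39.798,84.604) → (39.371,41.663) (closed)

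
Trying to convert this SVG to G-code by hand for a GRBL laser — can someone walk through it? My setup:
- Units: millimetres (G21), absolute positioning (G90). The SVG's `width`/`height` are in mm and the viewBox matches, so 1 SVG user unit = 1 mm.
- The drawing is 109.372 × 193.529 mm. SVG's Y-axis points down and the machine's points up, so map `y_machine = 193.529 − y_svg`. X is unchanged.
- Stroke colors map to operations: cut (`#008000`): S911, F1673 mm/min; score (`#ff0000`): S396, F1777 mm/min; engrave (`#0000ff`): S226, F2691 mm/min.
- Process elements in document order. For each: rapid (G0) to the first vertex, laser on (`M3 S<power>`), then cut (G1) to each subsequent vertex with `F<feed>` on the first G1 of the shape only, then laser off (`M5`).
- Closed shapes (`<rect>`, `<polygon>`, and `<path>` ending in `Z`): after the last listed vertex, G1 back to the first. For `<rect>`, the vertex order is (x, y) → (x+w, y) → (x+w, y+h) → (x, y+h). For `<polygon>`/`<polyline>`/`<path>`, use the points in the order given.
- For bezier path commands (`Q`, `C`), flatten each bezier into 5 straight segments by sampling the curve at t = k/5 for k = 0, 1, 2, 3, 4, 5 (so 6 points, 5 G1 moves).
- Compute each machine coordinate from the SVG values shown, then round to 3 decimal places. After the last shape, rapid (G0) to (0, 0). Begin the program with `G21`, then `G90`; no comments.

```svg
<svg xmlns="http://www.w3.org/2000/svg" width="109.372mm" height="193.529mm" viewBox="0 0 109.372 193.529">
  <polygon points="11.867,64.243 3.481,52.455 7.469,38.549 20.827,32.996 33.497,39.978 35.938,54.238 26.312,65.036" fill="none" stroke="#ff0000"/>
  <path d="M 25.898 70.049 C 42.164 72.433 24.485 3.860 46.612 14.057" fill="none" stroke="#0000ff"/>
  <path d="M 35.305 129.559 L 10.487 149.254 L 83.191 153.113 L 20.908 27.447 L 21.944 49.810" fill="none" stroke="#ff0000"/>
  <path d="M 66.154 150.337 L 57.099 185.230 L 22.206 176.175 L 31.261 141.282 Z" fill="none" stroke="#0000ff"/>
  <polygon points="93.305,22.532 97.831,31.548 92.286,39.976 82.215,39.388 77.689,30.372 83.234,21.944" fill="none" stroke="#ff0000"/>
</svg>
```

G21
G90
G0 X11.867 Y129.286
M3 S396
G1 X3.481 Y141.074 F1777
G1 X7.469 Y154.980
G1 X20.827 Y160.533
G1 X33.497 Y153.551
G1 X35.938 Y139.291
G1 X26.312 Y128.493
G1 X11.867 Y129.286
M5
G0 X25.898 Y123.480
M3 S226
G1 X32.174 Y129.367 F2691
G1 X33.844 Y145.096
G1 X34.446 Y163.481
G1 X37.523 Y177.336
G1 X46.612 Y179.472
M5
G0 X35.305 Y63.970
M3 S396
G1 X10.487 Y44.275 F1777
G1 X83.191 Y40.416
G1 X20.908 Y166.082
G1 X21.944 Y143.719
M5
G0 X66.154 Y43.192
M3 S226
G1 X57.099 Y8.299 F2691
G1 X22.206 Y17.354
G1 X31.261 Y52.247
G1 X66.154 Y43.192
M5
G0 X93.305 Y170.997
M3 S396
G1 X97.831 Y161.981 F1777
G1 X92.286 Y153.553
G1 X82.215 Y154.141
G1 X77.689 Y163.157
G1 X83.234 Y171.585
G1 X93.305 Y170.997
M5
G0 X0.000 Y0.000

Since the viewBox matches the mm dimensions, user units are millimetres directly. The only transform is the Y-flip y_m = 193.529 − y_svg.

Shape 1 is a regular polygon drawn with `<polygon>`. Its stroke #ff0000 means score at S396, F1777. After flipping Y the toolpath is (11.867,129.286) → (3.481,141.074) → (7.469,154.980) → (20.827,160.533) → (33.497,153.551) → (35.938,139.291) → (26.312,128.493) → (11.867,129.286), returning to the start.

Shape 2 is a cubic bezier drawn with `<path>`. Its stroke #0000ff means engrave at S226, F2691. After flipping Y the toolpath is (25.898,123.480) → (32.174,129.367) → (33.844,145.096) → (34.446,163.481) → (37.523,177.336) → (46.612,179.472).

Shape 3 is a open polyline drawn with `<path>`. Its stroke #ff0000 means score at S396, F1777. After flipping Y the toolpath is (35.305,63.970) → (10.487,44.275) → (83.191,40.416) → (20.908,166.082) → (21.944,143.719).

Shape 4 is a regular polygon drawn with `<path>`. Its stroke #0000ff means engrave at S226, F2691. After flipping Y the toolpath is (66.154,43.192) → (57.099,8.299) → (22.206,17.354) → (31.261,52.247) → (66.154,43.192), returning to the start.

Shape 5 is a regular polygon drawn with `<polygon>`. Its stroke #ff0000 means score at S396, F1777. After flipping Y the toolpath is (93.305,170.997) → (97.831,161.981) → (92.286,153.553) → (82.215,154.141) → (77.689,163.157) → (83.234,171.585) → (93.305,170.997), returning to the start.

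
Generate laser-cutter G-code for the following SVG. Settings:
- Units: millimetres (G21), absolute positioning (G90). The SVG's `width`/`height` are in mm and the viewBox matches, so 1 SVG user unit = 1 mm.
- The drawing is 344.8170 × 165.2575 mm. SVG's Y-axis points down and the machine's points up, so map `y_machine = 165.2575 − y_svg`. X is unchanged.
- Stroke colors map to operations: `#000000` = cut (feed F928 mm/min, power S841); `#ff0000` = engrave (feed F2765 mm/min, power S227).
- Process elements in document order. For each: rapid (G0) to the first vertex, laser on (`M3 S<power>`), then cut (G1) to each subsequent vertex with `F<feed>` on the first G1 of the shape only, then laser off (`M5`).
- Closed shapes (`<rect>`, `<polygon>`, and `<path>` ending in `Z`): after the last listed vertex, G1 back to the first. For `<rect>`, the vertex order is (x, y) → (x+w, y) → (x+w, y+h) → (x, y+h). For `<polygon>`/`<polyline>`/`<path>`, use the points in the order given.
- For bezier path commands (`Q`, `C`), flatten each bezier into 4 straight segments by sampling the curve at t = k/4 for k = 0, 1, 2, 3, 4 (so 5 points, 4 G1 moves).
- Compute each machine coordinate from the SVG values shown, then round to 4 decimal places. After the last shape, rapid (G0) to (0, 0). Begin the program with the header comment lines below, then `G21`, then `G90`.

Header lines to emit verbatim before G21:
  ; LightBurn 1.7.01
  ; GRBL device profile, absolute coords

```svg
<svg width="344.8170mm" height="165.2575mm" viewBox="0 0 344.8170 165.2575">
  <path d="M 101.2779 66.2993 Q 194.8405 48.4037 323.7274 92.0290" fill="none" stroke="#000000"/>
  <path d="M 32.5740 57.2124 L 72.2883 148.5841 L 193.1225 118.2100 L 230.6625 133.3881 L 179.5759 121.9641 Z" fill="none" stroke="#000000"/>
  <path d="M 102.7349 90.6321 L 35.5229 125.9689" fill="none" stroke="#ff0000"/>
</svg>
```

viewBox `0 0 344.8170 165.2575` with mm width/height → 1 unit = 1 mm. Flip: y_m = 165.2575 − y_svg.

**Shape 1** — `<path>` quadratic bezier, stroke `#000000` → cut (S841, F928). Control points (SVG): P0=(101.2779,66.2993), P1=(194.8405,48.4037), P2=(323.7274,92.0290); sampled at t=k/4. Machine vertices: (101.2779,98.9582) → (150.2670,104.0609) → (203.6716,101.4736) → (261.4917,91.1961) → (323.7274,73.2285). Open path.

**Shape 2** — `<path>` closed polygon, stroke `#000000` → cut (S841, F928). Machine vertices: (32.5740,108.0451) → (72.2883,16.6734) → (193.1225,47.0475) → (230.6625,31.8694) → (179.5759,43.2934) → (32.5740,108.0451). Closed: final G1 returns to the first vertex.

**Shape 3** — `<path>` line segment, stroke `#ff0000` → engrave (S227, F2765). Machine vertices: (102.7349,74.6254) → (35.5229,39.2886). Open path.

; LightBurn 1.7.01
; GRBL device profile, absolute coords
G21
G90
G0 X101.2779 Y98.9582
M3 S841
G1 X150.2670 Y104.0609 F928
G1 X203.6716 Y101.4736
G1 X261.4917 Y91.1961
G1 X323.7274 Y73.2285
M5
G0 X32.5740 Y108.0451
M3 S841
G1 X72.2883 Y16.6734 F928
G1 X193.1225 Y47.0475
G1 X230.6625 Y31.8694
G1 X179.5759 Y43.2934
G1 X32.5740 Y108.0451
M5
G0 X102.7349 Y74.6254
M3 S227
G1 X35.5229 Y39.2886 F2765
M5
G0 X0.0000 Y0.0000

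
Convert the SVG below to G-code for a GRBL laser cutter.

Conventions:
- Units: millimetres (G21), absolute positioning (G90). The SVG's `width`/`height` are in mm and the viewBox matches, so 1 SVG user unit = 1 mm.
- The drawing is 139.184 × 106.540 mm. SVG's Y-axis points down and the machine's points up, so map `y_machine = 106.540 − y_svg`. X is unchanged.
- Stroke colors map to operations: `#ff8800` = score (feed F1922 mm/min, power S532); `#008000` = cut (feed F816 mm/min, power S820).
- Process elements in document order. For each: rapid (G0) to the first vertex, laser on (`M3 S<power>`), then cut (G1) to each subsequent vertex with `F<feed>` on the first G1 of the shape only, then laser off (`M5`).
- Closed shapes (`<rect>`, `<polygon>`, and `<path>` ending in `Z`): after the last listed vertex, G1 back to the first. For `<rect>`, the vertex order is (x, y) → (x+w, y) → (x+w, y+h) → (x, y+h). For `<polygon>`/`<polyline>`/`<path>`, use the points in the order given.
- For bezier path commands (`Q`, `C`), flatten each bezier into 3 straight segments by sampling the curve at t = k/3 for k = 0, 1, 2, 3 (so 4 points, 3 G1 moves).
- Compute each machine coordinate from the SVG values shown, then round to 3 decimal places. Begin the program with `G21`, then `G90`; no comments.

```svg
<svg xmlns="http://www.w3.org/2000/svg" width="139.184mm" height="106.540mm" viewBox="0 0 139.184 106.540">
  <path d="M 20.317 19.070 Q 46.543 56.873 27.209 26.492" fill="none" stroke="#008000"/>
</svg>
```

G21
G90
G0 X20.317 Y87.470
M3 S820
G1 X32.739 Y69.844 F816
G1 X35.036 Y67.370
G1 X27.209 Y80.048
M5

viewBox `0 0 139.184 106.540` with mm width/height → 1 unit = 1 mm. Flip: y_m = 106.540 − y_svg.

**Shape 1** — `<path>` quadratic bezier, stroke `#008000` → cut (S820, F816). Control points (SVG): P0=(20.317,19.070), P1=(46.543,56.873), P2=(27.209,26.492); sampled at t=k/3. Machine vertices: (20.317,87.470) → (32.739,69.844) → (35.036,67.370) → (27.209,80.048). Open path.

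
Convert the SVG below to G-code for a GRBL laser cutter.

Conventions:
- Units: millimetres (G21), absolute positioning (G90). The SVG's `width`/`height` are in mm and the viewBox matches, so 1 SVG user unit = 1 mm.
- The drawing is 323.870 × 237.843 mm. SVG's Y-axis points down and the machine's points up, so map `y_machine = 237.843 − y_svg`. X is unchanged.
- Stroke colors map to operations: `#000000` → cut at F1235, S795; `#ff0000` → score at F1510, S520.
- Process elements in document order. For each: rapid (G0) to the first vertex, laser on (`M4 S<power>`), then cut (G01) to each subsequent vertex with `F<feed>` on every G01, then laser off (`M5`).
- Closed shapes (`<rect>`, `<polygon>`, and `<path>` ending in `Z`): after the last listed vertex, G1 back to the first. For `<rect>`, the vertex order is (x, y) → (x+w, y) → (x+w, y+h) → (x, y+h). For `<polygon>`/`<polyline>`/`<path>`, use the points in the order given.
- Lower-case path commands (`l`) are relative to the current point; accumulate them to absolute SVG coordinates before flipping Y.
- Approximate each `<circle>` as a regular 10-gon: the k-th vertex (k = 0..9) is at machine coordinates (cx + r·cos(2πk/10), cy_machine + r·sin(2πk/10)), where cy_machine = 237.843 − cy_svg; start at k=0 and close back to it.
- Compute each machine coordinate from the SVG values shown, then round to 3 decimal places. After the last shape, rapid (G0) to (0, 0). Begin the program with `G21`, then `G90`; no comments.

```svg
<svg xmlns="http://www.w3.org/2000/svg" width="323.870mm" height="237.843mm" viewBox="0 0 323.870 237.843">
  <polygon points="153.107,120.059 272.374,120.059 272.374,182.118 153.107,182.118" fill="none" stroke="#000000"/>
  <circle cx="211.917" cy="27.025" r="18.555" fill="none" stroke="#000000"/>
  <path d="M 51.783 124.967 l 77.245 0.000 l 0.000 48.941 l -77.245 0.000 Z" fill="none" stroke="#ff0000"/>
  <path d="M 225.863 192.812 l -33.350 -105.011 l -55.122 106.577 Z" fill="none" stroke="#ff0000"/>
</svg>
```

1 u = 1 mm; y_m = 237.843 − y.

[1] `<polygon>` rectangle, #000000→cut S795 F1235: (153.107,117.784) → (272.374,117.784) → (272.374,55.725) → (153.107,55.725) → (153.107,117.784) (closed)

[2] `<circle>` circle, #000000→cut S795 F1235: (230.472,210.818) → (226.928,221.724) → (217.651,228.465) → (206.183,228.465) → (196.906,221.724) → (193.362,210.818) → (196.906,199.912) → (206.183,193.171) → (217.651,193.171) → (226.928,199.912) → (230.472,210.818) (closed)

[3] `<path>` rectangle, #ff0000→score S520 F1510: (51.783,112.876) → (129.028,112.876) → (129.028,63.935) → (51.783,63.935) → (51.783,112.876) (closed)

[4] `<path>` closed polygon, #ff0000→score S520 F1510: (225.863,45.031) → (192.513,150.042) → (137.391,43.465) → (225.863,45.031) (closed)

G21
G90
G0 X153.107 Y117.784
M4 S795
G01 X272.374 Y117.784 F1235
G01 X272.374 Y55.725 F1235
G01 X153.107 Y55.725 F1235
G01 X153.107 Y117.784 F1235
M5
G0 X230.472 Y210.818
M4 S795
G01 X226.928 Y221.724 F1235
G01 X217.651 Y228.465 F1235
G01 X206.183 Y228.465 F1235
G01 X196.906 Y221.724 F1235
G01 X193.362 Y210.818 F1235
G01 X196.906 Y199.912 F1235
G01 X206.183 Y193.171 F1235
G01 X217.651 Y193.171 F1235
G01 X226.928 Y199.912 F1235
G01 X230.472 Y210.818 F1235
M5
G0 X51.783 Y112.876
M4 S520
G01 X129.028 Y112.876 F1510
G01 X129.028 Y63.935 F1510
G01 X51.783 Y63.935 F1510
G01 X51.783 Y112.876 F1510
M5
G0 X225.863 Y45.031
M4 S520
G01 X192.513 Y150.042 F1510
G01 X137.391 Y43.465 F1510
G01 X225.863 Y45.031 F1510
M5
G0 X0.000 Y0.000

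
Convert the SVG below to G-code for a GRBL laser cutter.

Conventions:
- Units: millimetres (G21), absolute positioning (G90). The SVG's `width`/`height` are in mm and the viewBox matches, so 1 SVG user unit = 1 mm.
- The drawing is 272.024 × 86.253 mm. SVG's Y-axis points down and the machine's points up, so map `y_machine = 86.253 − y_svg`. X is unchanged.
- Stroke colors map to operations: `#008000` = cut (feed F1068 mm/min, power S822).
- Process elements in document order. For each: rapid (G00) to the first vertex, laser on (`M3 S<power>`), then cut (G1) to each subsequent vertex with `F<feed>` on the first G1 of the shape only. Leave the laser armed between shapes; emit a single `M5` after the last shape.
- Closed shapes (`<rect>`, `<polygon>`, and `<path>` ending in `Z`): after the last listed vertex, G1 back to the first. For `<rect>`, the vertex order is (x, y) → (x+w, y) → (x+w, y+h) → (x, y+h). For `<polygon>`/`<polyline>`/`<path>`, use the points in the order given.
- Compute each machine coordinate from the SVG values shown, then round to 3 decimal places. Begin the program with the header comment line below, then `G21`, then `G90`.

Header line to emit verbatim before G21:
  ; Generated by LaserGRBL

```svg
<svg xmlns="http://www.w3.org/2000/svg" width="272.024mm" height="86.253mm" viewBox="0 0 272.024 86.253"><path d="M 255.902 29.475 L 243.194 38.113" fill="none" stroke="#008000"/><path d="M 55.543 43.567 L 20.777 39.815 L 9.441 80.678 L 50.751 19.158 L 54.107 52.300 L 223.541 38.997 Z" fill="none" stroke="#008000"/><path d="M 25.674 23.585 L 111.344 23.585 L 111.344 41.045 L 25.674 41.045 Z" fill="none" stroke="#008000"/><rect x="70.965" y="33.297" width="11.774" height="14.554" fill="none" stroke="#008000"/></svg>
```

; Generated by LaserGRBL
G21
G90
G00 X255.902 Y56.778
M3 S822
G1 X243.194 Y48.140 F1068
G00 X55.543 Y42.686
M3 S822
G1 X20.777 Y46.438 F1068
G1 X9.441 Y5.575
G1 X50.751 Y67.095
G1 X54.107 Y33.953
G1 X223.541 Y47.256
G1 X55.543 Y42.686
G00 X25.674 Y62.668
M3 S822
G1 X111.344 Y62.668 F1068
G1 X111.344 Y45.208
G1 X25.674 Y45.208
G1 X25.674 Y62.668
G00 X70.965 Y52.956
M3 S822
G1 X82.739 Y52.956 F1068
G1 X82.739 Y38.402
G1 X70.965 Y38.402
G1 X70.965 Y52.956
M5

1 u = 1 mm; y_m = 86.253 − y.

[1] `<path>` line segment, #008000→cut S822 F1068: (255.902,56.778) → (243.194,48.140)

[2] `<path>` closed polygon, #008000→cut S822 F1068: (55.543,42.686) → (20.777,46.438) → (9.441,5.575) → (50.751,67.095) → (54.107,33.953) → (223.541,47.256) → (55.543,42.686) (closed)

[3] `<path>` rectangle, #008000→cut S822 F1068: (25.674,62.668) → (111.344,62.668) → (111.344,45.208) → (25.674,45.208) → (25.674,62.668) (closed)

[4] `<rect>` rectangle, #008000→cut S822 F1068: (70.965,52.956) → (82.739,52.956) → (82.739,38.402) → (70.965,38.402) → (70.965,52.956) (closed)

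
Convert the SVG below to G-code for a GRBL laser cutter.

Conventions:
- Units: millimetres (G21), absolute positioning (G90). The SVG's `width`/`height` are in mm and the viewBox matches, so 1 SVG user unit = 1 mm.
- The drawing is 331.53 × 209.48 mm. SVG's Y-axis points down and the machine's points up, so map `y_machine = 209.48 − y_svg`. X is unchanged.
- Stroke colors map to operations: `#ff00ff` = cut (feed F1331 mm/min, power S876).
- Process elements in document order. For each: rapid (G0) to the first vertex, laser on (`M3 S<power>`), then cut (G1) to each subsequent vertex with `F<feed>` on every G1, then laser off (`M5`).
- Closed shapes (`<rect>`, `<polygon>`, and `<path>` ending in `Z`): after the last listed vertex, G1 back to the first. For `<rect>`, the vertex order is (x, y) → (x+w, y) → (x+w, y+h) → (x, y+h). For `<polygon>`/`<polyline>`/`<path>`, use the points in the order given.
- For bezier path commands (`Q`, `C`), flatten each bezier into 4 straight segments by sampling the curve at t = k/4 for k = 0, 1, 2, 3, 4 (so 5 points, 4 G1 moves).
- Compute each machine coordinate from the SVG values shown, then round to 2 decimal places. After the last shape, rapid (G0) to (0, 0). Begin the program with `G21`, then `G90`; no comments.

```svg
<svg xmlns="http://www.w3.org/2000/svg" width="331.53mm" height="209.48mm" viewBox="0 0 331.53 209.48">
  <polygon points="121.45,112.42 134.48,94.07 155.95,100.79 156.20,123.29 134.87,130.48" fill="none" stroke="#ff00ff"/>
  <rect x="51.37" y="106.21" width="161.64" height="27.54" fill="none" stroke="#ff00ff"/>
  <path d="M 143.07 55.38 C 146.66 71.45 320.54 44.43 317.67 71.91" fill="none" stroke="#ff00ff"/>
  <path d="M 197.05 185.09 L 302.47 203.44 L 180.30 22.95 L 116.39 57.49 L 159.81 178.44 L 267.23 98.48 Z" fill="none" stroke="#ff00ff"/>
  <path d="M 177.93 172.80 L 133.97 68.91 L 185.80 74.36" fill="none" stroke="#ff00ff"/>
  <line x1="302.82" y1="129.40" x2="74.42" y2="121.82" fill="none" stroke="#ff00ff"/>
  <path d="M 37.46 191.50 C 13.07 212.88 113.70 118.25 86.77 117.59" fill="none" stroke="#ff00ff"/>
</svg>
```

G21
G90
G0 X121.45 Y97.06
M3 S876
G1 X134.48 Y115.41 F1331
G1 X155.95 Y108.69 F1331
G1 X156.20 Y86.19 F1331
G1 X134.87 Y79.00 F1331
G1 X121.45 Y97.06 F1331
M5
G0 X51.37 Y103.27
M3 S876
G1 X213.01 Y103.27 F1331
G1 X213.01 Y75.73 F1331
G1 X51.37 Y75.73 F1331
G1 X51.37 Y103.27 F1331
M5
G0 X143.07 Y154.10
M3 S876
G1 X172.27 Y148.60 F1331
G1 X232.79 Y150.11 F1331
G1 X292.10 Y149.49 F1331
G1 X317.67 Y137.57 F1331
M5
G0 X197.05 Y24.39
M3 S876
G1 X302.47 Y6.04 F1331
G1 X180.30 Y186.53 F1331
G1 X116.39 Y151.99 F1331
G1 X159.81 Y31.04 F1331
G1 X267.23 Y111.00 F1331
G1 X197.05 Y24.39 F1331
M5
G0 X177.93 Y36.68
M3 S876
G1 X133.97 Y140.57 F1331
G1 X185.80 Y135.12 F1331
M5
G0 X302.82 Y80.08
M3 S876
G1 X74.42 Y87.66 F1331
M5
G0 X37.46 Y17.98
M3 S876
G1 X38.66 Y20.42 F1331
G1 X63.07 Y46.67 F1331
G1 X87.00 Y77.06 F1331
G1 X86.77 Y91.89 F1331
M5
G0 X0.00 Y0.00

1 u = 1 mm; y_m = 209.48 − y.

[1] `<polygon>` regular polygon, #ff00ff→cut S876 F1331: (121.45,97.06) → (134.48,115.41) → (155.95,108.69) → (156.20,86.19) → (134.87,79.00) → (121.45,97.06) (closed)

[2] `<rect>` rectangle, #ff00ff→cut S876 F1331: (51.37,103.27) → (213.01,103.27) → (213.01,75.73) → (51.37,75.73) → (51.37,103.27) (closed)

[3] `<path>` cubic bezier, #ff00ff→cut S876 F1331: (143.07,154.10) → (172.27,148.60) → (232.79,150.11) → (292.10,149.49) → (317.67,137.57)

[4] `<path>` closed polygon, #ff00ff→cut S876 F1331: (197.05,24.39) → (302.47,6.04) → (180.30,186.53) → (116.39,151.99) → (159.81,31.04) → (267.23,111.00) → (197.05,24.39) (closed)

[5] `<path>` open polyline, #ff00ff→cut S876 F1331: (177.93,36.68) → (133.97,140.57) → (185.80,135.12)

[6] `<line>` line segment, #ff00ff→cut S876 F1331: (302.82,80.08) → (74.42,87.66)

[7] `<path>` cubic bezier, #ff00ff→cut S876 F1331: (37.46,17.98) → (38.66,20.42) → (63.07,46.67) → (87.00,77.06) → (86.77,91.89)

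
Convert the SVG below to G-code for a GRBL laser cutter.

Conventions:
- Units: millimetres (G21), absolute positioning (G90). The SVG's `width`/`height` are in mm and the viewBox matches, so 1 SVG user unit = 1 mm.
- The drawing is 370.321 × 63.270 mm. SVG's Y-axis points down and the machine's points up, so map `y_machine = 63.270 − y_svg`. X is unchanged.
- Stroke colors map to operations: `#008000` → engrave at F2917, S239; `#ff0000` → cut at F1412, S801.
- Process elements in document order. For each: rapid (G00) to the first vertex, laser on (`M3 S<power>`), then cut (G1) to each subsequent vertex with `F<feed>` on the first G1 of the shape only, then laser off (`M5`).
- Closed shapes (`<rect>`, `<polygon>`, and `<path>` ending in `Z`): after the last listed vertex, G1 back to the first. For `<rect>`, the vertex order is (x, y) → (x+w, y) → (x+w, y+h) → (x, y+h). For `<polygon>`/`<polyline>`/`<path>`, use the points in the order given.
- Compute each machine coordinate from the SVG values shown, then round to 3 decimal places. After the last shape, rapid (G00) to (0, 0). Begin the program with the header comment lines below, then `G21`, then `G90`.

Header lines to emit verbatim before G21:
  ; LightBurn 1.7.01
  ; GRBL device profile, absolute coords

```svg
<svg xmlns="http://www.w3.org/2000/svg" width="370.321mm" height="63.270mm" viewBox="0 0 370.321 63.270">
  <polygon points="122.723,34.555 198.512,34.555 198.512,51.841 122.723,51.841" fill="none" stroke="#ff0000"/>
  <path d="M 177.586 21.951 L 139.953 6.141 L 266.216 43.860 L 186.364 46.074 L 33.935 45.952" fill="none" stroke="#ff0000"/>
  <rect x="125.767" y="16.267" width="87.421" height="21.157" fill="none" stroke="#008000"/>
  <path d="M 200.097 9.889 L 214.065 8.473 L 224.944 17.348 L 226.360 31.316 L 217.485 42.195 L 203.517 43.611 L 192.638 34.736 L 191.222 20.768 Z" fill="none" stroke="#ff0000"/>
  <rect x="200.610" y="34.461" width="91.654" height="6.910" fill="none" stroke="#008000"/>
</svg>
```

1 u = 1 mm; y_m = 63.270 − y.

[1] `<polygon>` rectangle, #ff0000→cut S801 F1412: (122.723,28.715) → (198.512,28.715) → (198.512,11.429) → (122.723,11.429) → (122.723,28.715) (closed)

[2] `<path>` open polyline, #ff0000→cut S801 F1412: (177.586,41.319) → (139.953,57.129) → (266.216,19.410) → (186.364,17.196) → (33.935,17.318)

[3] `<rect>` rectangle, #008000→engrave S239 F2917: (125.767,47.003) → (213.188,47.003) → (213.188,25.846) → (125.767,25.846) → (125.767,47.003) (closed)

[4] `<path>` regular polygon, #ff0000→cut S801 F1412: (200.097,53.381) → (214.065,54.797) → (224.944,45.922) → (226.360,31.954) → (217.485,21.075) → (203.517,19.659) → (192.638,28.534) → (191.222,42.502) → (200.097,53.381) (closed)

[5] `<rect>` rectangle, #008000→engrave S239 F2917: (200.610,28.809) → (292.264,28.809) → (292.264,21.899) → (200.610,21.899) → (200.610,28.809) (closed)

; LightBurn 1.7.01
; GRBL device profile, absolute coords
G21
G90
G00 X122.723 Y28.715
M3 S801
G1 X198.512 Y28.715 F1412
G1 X198.512 Y11.429
G1 X122.723 Y11.429
G1 X122.723 Y28.715
M5
G00 X177.586 Y41.319
M3 S801
G1 X139.953 Y57.129 F1412
G1 X266.216 Y19.410
G1 X186.364 Y17.196
G1 X33.935 Y17.318
M5
G00 X125.767 Y47.003
M3 S239
G1 X213.188 Y47.003 F2917
G1 X213.188 Y25.846
G1 X125.767 Y25.846
G1 X125.767 Y47.003
M5
G00 X200.097 Y53.381
M3 S801
G1 X214.065 Y54.797 F1412
G1 X224.944 Y45.922
G1 X226.360 Y31.954
G1 X217.485 Y21.075
G1 X203.517 Y19.659
G1 X192.638 Y28.534
G1 X191.222 Y42.502
G1 X200.097 Y53.381
M5
G00 X200.610 Y28.809
M3 S239
G1 X292.264 Y28.809 F2917
G1 X292.264 Y21.899
G1 X200.610 Y21.899
G1 X200.610 Y28.809
M5
G00 X0.000 Y0.000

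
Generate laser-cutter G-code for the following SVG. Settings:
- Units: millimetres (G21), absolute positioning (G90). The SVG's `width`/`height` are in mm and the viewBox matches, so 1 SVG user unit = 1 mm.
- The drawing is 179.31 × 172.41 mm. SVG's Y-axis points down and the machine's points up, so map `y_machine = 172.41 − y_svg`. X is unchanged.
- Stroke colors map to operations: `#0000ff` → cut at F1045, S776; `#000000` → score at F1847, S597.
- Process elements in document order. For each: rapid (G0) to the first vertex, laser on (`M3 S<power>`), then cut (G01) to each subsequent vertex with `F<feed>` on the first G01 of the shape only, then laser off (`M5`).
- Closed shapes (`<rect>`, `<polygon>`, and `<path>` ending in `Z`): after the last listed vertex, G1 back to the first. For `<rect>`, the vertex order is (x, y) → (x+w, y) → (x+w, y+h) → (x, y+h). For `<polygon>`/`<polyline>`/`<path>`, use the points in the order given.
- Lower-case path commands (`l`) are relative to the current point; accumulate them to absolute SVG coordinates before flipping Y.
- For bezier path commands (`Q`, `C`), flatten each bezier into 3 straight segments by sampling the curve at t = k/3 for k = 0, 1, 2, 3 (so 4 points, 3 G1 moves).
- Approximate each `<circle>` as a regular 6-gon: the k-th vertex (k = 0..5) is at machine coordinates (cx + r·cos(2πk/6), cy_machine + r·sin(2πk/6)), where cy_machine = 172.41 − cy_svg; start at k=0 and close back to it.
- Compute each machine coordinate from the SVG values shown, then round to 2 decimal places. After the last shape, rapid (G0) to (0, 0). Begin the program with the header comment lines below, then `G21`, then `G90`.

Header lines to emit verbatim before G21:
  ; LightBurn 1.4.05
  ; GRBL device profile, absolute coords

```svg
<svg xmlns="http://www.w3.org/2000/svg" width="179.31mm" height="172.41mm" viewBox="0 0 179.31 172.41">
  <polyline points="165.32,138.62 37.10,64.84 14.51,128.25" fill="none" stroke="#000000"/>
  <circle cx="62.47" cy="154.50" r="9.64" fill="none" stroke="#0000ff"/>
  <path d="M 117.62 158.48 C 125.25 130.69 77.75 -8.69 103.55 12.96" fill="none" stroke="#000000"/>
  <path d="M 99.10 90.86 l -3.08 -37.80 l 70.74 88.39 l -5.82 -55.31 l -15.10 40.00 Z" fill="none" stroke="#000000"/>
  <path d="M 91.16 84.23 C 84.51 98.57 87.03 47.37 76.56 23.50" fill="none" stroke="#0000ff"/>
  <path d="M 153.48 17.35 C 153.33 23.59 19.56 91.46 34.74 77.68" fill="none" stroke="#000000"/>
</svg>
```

1 u = 1 mm; y_m = 172.41 − y.

[1] `<polyline>` open polyline, #000000→score S597 F1847: (165.32,33.79) → (37.10,107.57) → (14.51,44.16)

[2] `<circle>` circle, #0000ff→cut S776 F1045: (72.11,17.91) → (67.29,26.26) → (57.65,26.26) → (52.83,17.91) → (57.65,9.56) → (67.29,9.56) → (72.11,17.91) (closed)

[3] `<path>` cubic bezier, #000000→score S597 F1847: (117.62,13.93) → (111.63,68.82) → (97.43,137.52) → (103.55,159.45)

[4] `<path>` closed polygon, #000000→score S597 F1847: (99.10,81.55) → (96.02,119.35) → (166.76,30.96) → (160.94,86.27) → (145.84,46.27) → (99.10,81.55) (closed)

[5] `<path>` cubic bezier, #0000ff→cut S776 F1045: (91.16,88.18) → (86.75,92.25) → (83.52,119.37) → (76.56,148.91)

[6] `<path>` cubic bezier, #000000→score S597 F1847: (153.48,155.06) → (119.26,133.58) → (58.74,102.86) → (34.74,94.73)

; LightBurn 1.4.05
; GRBL device profile, absolute coords
G21
G90
G0 X165.32 Y33.79
M3 S597
G01 X37.10 Y107.57 F1847
G01 X14.51 Y44.16
M5
G0 X72.11 Y17.91
M3 S776
G01 X67.29 Y26.26 F1045
G01 X57.65 Y26.26
G01 X52.83 Y17.91
G01 X57.65 Y9.56
G01 X67.29 Y9.56
G01 X72.11 Y17.91
M5
G0 X117.62 Y13.93
M3 S597
G01 X111.63 Y68.82 F1847
G01 X97.43 Y137.52
G01 X103.55 Y159.45
M5
G0 X99.10 Y81.55
M3 S597
G01 X96.02 Y119.35 F1847
G01 X166.76 Y30.96
G01 X160.94 Y86.27
G01 X145.84 Y46.27
G01 X99.10 Y81.55
M5
G0 X91.16 Y88.18
M3 S776
G01 X86.75 Y92.25 F1045
G01 X83.52 Y119.37
G01 X76.56 Y148.91
M5
G0 X153.48 Y155.06
M3 S597
G01 X119.26 Y133.58 F1847
G01 X58.74 Y102.86
G01 X34.74 Y94.73
M5
G0 X0.00 Y0.00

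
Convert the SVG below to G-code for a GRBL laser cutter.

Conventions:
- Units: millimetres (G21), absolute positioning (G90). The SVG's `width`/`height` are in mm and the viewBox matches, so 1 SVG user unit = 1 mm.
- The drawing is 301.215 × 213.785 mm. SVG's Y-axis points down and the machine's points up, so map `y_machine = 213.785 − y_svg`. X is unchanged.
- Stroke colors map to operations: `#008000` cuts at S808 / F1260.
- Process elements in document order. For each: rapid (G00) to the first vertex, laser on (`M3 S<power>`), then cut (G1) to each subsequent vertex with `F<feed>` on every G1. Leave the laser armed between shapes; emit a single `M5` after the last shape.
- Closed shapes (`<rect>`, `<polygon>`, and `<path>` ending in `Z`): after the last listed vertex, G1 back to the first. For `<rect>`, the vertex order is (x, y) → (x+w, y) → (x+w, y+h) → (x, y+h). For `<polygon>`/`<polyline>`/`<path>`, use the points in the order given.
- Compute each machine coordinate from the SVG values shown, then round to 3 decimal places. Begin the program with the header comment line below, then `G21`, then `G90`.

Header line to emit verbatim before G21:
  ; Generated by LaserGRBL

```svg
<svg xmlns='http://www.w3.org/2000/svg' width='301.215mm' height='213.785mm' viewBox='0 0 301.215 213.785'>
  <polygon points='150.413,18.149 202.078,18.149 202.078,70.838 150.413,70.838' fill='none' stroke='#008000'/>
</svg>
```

; Generated by LaserGRBL
G21
G90
G00 X150.413 Y195.636
M3 S808
G1 X202.078 Y195.636 F1260
G1 X202.078 Y142.947 F1260
G1 X150.413 Y142.947 F1260
G1 X150.413 Y195.636 F1260
M5

viewBox `0 0 301.215 213.785` with mm width/height → 1 unit = 1 mm. Flip: y_m = 213.785 − y_svg.

**Shape 1** — `<polygon>` rectangle, stroke `#008000` → cut (S808, F1260). Machine vertices: (150.413,195.636) → (202.078,195.636) → (202.078,142.947) → (150.413,142.947) → (150.413,195.636). Closed: final G1 returns to the first vertex.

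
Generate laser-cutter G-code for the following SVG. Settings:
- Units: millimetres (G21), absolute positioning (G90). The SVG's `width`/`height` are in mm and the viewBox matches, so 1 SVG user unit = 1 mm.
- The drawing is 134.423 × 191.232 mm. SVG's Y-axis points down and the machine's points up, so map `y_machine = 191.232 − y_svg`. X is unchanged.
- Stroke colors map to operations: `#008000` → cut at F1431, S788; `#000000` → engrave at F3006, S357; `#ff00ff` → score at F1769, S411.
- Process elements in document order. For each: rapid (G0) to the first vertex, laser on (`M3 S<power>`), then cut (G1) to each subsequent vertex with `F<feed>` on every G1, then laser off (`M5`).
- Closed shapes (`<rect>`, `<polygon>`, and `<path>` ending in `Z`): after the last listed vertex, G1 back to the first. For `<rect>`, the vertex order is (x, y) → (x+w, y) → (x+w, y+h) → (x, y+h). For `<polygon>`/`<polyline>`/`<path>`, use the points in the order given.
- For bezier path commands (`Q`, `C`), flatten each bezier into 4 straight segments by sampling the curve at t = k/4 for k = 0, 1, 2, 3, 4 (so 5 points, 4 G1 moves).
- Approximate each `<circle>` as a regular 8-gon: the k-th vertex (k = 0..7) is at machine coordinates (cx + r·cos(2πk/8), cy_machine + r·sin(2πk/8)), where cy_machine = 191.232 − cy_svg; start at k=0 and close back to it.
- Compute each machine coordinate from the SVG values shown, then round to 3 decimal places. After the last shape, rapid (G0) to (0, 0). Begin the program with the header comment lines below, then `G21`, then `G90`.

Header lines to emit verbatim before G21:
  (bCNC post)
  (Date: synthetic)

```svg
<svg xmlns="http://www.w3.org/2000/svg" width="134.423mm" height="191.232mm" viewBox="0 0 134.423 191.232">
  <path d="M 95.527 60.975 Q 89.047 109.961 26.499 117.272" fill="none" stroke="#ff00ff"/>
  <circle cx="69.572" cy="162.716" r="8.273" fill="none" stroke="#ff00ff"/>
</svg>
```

1 u = 1 mm; y_m = 191.232 − y.

[1] `<path>` quadratic bezier, #ff00ff→score S411 F1769: (95.527,130.257) → (88.783,108.369) → (75.030,91.690) → (54.269,80.220) → (26.499,73.960)

[2] `<circle>` circle, #ff00ff→score S411 F1769: (77.845,28.516) → (75.422,34.366) → (69.572,36.789) → (63.722,34.366) → (61.299,28.516) → (63.722,22.666) → (69.572,20.243) → (75.422,22.666) → (77.845,28.516) (closed)

(bCNC post)
(Date: synthetic)
G21
G90
G0 X95.527 Y130.257
M3 S411
G1 X88.783 Y108.369 F1769
G1 X75.030 Y91.690 F1769
G1 X54.269 Y80.220 F1769
G1 X26.499 Y73.960 F1769
M5
G0 X77.845 Y28.516
M3 S411
G1 X75.422 Y34.366 F1769
G1 X69.572 Y36.789 F1769
G1 X63.722 Y34.366 F1769
G1 X61.299 Y28.516 F1769
G1 X63.722 Y22.666 F1769
G1 X69.572 Y20.243 F1769
G1 X75.422 Y22.666 F1769
G1 X77.845 Y28.516 F1769
M5
G0 X0.000 Y0.000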